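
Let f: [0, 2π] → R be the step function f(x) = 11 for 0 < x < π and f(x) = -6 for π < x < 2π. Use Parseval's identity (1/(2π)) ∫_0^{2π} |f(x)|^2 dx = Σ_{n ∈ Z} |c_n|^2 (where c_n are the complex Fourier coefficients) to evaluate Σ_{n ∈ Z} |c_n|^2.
Σ |c_n|^2 = 157/2

Parseval equates the L^2 energy of f (normalised by 1/(2π)) with the ℓ^2 sum of its Fourier coefficients: (1/(2π)) ∫_0^{2π} |f|^2 = Σ |c_n|^2.
Compute the left side: (1/(2π)) [∫_0^π 11^2 dx + ∫_π^{2π} (-6)^2 dx] = (1/(2π)) · (121π + 36π) = (121 + 36)/2 = 157/2.
So Σ_{n ∈ Z} |c_n|^2 = 157/2.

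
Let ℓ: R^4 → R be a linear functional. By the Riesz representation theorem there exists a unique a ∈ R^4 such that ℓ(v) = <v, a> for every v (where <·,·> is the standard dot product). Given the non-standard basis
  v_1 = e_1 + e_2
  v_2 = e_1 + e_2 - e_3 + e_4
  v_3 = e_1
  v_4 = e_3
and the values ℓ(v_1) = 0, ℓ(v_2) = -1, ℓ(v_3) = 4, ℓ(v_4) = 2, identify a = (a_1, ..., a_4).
a = (4, -4, 2, 1)

Write a = (a_1, ..., a_4) in the standard basis. For each basis vector v_i, ℓ(v_i) = <v_i, a> is a linear equation in the a_j's. Collect the n equations into a matrix system V a = ℓ, where row i of V is v_i (expressed in the standard basis). Since V is invertible (lower-triangular with 1s on the diagonal, up to permutation), solve by back-substitution:
  V =
[[1, 1, 0, 0],
 [1, 1, -1, 1],
 [1, 0, 0, 0],
 [0, 0, 1, 0]]
  V a = (0, -1, 4, 2)
Solving gives a = (4, -4, 2, 1).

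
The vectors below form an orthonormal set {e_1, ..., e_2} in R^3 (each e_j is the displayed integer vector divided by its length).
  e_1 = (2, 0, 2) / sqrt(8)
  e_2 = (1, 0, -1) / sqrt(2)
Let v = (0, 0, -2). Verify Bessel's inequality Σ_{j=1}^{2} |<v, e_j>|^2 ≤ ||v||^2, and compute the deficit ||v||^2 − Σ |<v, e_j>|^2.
Σ |<v, e_j>|^2 = 4; ||v||^2 = 4; deficit = 0

Write each e_j = u_j / sqrt(<u_j, u_j>) where u_j is the displayed integer vector. Then <v, e_j> = <v, u_j> / sqrt(<u_j, u_j>), so |<v, e_j>|^2 = <v, u_j>^2 / <u_j, u_j>.
Coefficients: <v, e_1> = -4/sqrt(8), <v, e_2> = 2/sqrt(2).
Square and sum: Σ |<v, e_j>|^2 = 4.
Compute ||v||^2 = v·v = 4.
Deficit = 4 − 4 = 0 ≥ 0, confirming Bessel's inequality. (The deficit equals ||v − Σ <v,e_j> e_j||^2, the squared distance from v to span{e_j}.)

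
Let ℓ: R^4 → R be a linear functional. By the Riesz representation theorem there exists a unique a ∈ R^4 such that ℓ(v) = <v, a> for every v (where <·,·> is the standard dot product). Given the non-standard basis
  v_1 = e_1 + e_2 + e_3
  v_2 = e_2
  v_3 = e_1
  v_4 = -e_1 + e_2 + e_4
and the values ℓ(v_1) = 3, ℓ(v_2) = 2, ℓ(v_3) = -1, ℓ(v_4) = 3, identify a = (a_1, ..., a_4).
a = (-1, 2, 2, 0)

Write a = (a_1, ..., a_4) in the standard basis. For each basis vector v_i, ℓ(v_i) = <v_i, a> is a linear equation in the a_j's. Collect the n equations into a matrix system V a = ℓ, where row i of V is v_i (expressed in the standard basis). Since V is invertible (lower-triangular with 1s on the diagonal, up to permutation), solve by back-substitution:
  V =
[[1, 1, 1, 0],
 [0, 1, 0, 0],
 [1, 0, 0, 0],
 [-1, 1, 0, 1]]
  V a = (3, 2, -1, 3)
Solving gives a = (-1, 2, 2, 0).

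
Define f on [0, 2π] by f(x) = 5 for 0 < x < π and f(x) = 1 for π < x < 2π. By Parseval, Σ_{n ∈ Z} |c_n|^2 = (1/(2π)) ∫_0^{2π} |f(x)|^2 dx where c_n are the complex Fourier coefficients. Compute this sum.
Σ |c_n|^2 = 13

Parseval equates the L^2 energy of f (normalised by 1/(2π)) with the ℓ^2 sum of its Fourier coefficients: (1/(2π)) ∫_0^{2π} |f|^2 = Σ |c_n|^2.
Compute the left side: (1/(2π)) [∫_0^π 5^2 dx + ∫_π^{2π} 1^2 dx] = (1/(2π)) · (25π + 1π) = (25 + 1)/2 = 13.
So Σ_{n ∈ Z} |c_n|^2 = 13.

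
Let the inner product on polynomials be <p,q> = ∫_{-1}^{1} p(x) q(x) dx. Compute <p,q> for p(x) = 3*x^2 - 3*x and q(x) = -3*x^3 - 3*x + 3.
<p,q> = 78/5

Expand the product: p(x)·q(x) = -9*x^5 + 9*x^4 - 9*x^3 + 18*x^2 - 9*x.
∫_{-1}^{1} of each monomial x^k gives [2/(k+1) if k even, 0 if k odd]. Integrating term-by-term (or equivalently evaluating the antiderivative F(x) = -3*x^6/2 + 9*x^5/5 - 9*x^4/4 + 6*x^3 - 9*x^2/2 at the endpoints):
  F(1) − F(−1) = -9/20 − (-321/20) = 78/5.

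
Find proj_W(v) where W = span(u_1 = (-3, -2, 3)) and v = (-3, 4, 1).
proj_W(v) = (-6/11, -4/11, 6/11)

Set up U = [u_1 | ... | u_1] ∈ R^(3×1). The projector onto W = col(U) is P = U (U^T U)^(-1) U^T.
Compute U^T U =
  [22],
and U^T v = (4).
Solve U^T U · c = U^T v for the coefficients: c = (2/11). The projection is proj_W(v) = U c.
Check: (v - proj_W(v)) · u_1 = 0  (should be 0).
Result: proj_W(v) = (-6/11, -4/11, 6/11).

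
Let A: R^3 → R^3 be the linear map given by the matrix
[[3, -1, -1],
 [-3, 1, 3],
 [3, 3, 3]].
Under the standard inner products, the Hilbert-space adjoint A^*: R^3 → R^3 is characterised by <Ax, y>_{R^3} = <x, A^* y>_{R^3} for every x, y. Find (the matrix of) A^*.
A^* = A^T =
[[3, -3, 3],
 [-1, 1, 3],
 [-1, 3, 3]]

For real matrices with standard dot products, the defining identity <Ax, y> = <x, A^* y> gives (Ax)^T y = x^T (A^*) y, i.e. x^T A^T y = x^T (A^*) y. Since this holds for all x, y, we must have A^* = A^T. Therefore
A^* =
[[3, -3, 3],
 [-1, 1, 3],
 [-1, 3, 3]].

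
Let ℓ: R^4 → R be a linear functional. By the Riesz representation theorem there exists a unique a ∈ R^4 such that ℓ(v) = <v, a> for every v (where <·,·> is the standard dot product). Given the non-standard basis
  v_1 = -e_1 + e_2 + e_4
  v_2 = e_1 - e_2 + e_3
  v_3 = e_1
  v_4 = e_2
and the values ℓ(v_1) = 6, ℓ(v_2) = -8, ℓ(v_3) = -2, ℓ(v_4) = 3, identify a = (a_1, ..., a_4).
a = (-2, 3, -3, 1)

Write a = (a_1, ..., a_4) in the standard basis. For each basis vector v_i, ℓ(v_i) = <v_i, a> is a linear equation in the a_j's. Collect the n equations into a matrix system V a = ℓ, where row i of V is v_i (expressed in the standard basis). Since V is invertible (lower-triangular with 1s on the diagonal, up to permutation), solve by back-substitution:
  V =
[[-1, 1, 0, 1],
 [1, -1, 1, 0],
 [1, 0, 0, 0],
 [0, 1, 0, 0]]
  V a = (6, -8, -2, 3)
Solving gives a = (-2, 3, -3, 1).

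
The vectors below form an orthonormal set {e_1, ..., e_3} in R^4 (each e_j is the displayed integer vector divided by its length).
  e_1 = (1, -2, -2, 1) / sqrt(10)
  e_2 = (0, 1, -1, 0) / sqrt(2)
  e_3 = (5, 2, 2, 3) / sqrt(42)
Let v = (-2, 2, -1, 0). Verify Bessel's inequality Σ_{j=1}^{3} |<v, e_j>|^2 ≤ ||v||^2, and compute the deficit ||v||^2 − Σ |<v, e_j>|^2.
Σ |<v, e_j>|^2 = 1601/210; ||v||^2 = 9; deficit = 289/210

Write each e_j = u_j / sqrt(<u_j, u_j>) where u_j is the displayed integer vector. Then <v, e_j> = <v, u_j> / sqrt(<u_j, u_j>), so |<v, e_j>|^2 = <v, u_j>^2 / <u_j, u_j>.
Coefficients: <v, e_1> = -4/sqrt(10), <v, e_2> = 3/sqrt(2), <v, e_3> = -8/sqrt(42).
Square and sum: Σ |<v, e_j>|^2 = 1601/210.
Compute ||v||^2 = v·v = 9.
Deficit = 9 − 1601/210 = 289/210 ≥ 0, confirming Bessel's inequality. (The deficit equals ||v − Σ <v,e_j> e_j||^2, the squared distance from v to span{e_j}.)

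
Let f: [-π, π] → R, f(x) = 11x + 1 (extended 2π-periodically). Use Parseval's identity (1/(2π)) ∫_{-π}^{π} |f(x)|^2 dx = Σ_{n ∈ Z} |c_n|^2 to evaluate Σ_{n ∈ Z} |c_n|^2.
Σ |c_n|^2 = 121π^2/3 + 1

Expand and integrate term by term over [-π, π]:
  ∫ (11x)^2 dx = 121·(2π^3/3); ∫ 2·11·(1)·x dx = 0 (odd integrand); ∫ 1^2 dx = 1·2π.
So (1/(2π)) ∫_{-π}^{π} (11x + 1)^2 dx = 121π^2/3 + 1 = 121π^2/3 + 1.
Parseval ⇒ Σ |c_n|^2 = 121π^2/3 + 1.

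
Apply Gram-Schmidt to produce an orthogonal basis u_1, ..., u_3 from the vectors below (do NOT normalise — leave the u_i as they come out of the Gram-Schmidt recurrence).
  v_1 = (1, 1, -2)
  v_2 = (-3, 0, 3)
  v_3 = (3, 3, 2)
Orthogonal basis:
  u_1 = (1, 1, -2)
  u_2 = (-3/2, 3/2, 0)
  u_3 = (8/3, 8/3, 8/3)

Apply the Gram-Schmidt recurrence
  u_1 = v_1
  u_i = v_i − Σ_{j<i} ((v_i · u_j) / (u_j · u_j)) · u_j.

Step by step this gives:
  u_1 = (1, 1, -2)
  u_2 = (-3/2, 3/2, 0)
  u_3 = (8/3, 8/3, 8/3)

Orthogonality check:
  u_2 · u_1 = 0 (should be 0)
  u_3 · u_1 = 0 (should be 0)
  u_3 · u_2 = 0 (should be 0)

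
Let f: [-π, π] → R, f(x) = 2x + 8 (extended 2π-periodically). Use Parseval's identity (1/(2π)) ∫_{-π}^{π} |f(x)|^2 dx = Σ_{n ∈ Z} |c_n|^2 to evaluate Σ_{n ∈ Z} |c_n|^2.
Σ |c_n|^2 = 4π^2/3 + 64

Expand and integrate term by term over [-π, π]:
  ∫ (2x)^2 dx = 4·(2π^3/3); ∫ 2·2·(8)·x dx = 0 (odd integrand); ∫ 8^2 dx = 64·2π.
So (1/(2π)) ∫_{-π}^{π} (2x + 8)^2 dx = 4π^2/3 + 64 = 4π^2/3 + 64.
Parseval ⇒ Σ |c_n|^2 = 4π^2/3 + 64.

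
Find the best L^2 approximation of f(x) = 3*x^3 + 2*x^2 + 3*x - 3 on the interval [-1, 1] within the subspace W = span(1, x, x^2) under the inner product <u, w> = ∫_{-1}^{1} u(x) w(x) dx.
g(x) = 2*x^2 + 24*x/5 - 3

The best approximation g ∈ W is the orthogonal projection of f onto W. Writing g = a_0 + a_1 x + a_2 x^2, the coefficients solve the normal equations G · a = b where
  G_{ij} = <φ_i, φ_j> and b_i = <f, φ_i>, with φ_0 = 1, φ_1 = x, φ_2 = x^2.
G =
  [2, 0, 2/3]
  [0, 2/3, 0]
  [2/3, 0, 2/5],
b = (-14/3, 16/5, -6/5).
Solving gives a_0 = -3, a_1 = 24/5, a_2 = 2, so
  g(x) = 2*x^2 + 24*x/5 - 3.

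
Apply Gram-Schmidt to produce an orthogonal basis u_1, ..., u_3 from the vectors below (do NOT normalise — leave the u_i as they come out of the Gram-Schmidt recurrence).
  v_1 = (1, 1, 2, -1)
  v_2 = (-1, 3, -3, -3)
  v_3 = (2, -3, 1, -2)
Orthogonal basis:
  u_1 = (1, 1, 2, -1)
  u_2 = (-6/7, 22/7, -19/7, -22/7)
  u_3 = (87/65, -502/195, -116/195, -473/195)

Apply the Gram-Schmidt recurrence
  u_1 = v_1
  u_i = v_i − Σ_{j<i} ((v_i · u_j) / (u_j · u_j)) · u_j.

Step by step this gives:
  u_1 = (1, 1, 2, -1)
  u_2 = (-6/7, 22/7, -19/7, -22/7)
  u_3 = (87/65, -502/195, -116/195, -473/195)

Orthogonality check:
  u_2 · u_1 = 0 (should be 0)
  u_3 · u_1 = 0 (should be 0)
  u_3 · u_2 = 0 (should be 0)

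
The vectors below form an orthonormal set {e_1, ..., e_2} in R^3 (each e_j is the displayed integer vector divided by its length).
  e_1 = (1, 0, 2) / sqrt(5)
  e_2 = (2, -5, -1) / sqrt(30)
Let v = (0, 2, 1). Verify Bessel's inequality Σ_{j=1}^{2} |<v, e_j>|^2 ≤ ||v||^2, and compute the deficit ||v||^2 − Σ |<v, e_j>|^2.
Σ |<v, e_j>|^2 = 29/6; ||v||^2 = 5; deficit = 1/6

Write each e_j = u_j / sqrt(<u_j, u_j>) where u_j is the displayed integer vector. Then <v, e_j> = <v, u_j> / sqrt(<u_j, u_j>), so |<v, e_j>|^2 = <v, u_j>^2 / <u_j, u_j>.
Coefficients: <v, e_1> = 2/sqrt(5), <v, e_2> = -11/sqrt(30).
Square and sum: Σ |<v, e_j>|^2 = 29/6.
Compute ||v||^2 = v·v = 5.
Deficit = 5 − 29/6 = 1/6 ≥ 0, confirming Bessel's inequality. (The deficit equals ||v − Σ <v,e_j> e_j||^2, the squared distance from v to span{e_j}.)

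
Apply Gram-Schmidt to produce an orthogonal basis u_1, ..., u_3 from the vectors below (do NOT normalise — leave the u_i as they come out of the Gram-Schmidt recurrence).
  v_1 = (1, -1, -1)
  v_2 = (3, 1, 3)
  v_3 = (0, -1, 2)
Orthogonal basis:
  u_1 = (1, -1, -1)
  u_2 = (10/3, 2/3, 8/3)
  u_3 = (-1/2, -3/2, 1)

Apply the Gram-Schmidt recurrence
  u_1 = v_1
  u_i = v_i − Σ_{j<i} ((v_i · u_j) / (u_j · u_j)) · u_j.

Step by step this gives:
  u_1 = (1, -1, -1)
  u_2 = (10/3, 2/3, 8/3)
  u_3 = (-1/2, -3/2, 1)

Orthogonality check:
  u_2 · u_1 = 0 (should be 0)
  u_3 · u_1 = 0 (should be 0)
  u_3 · u_2 = 0 (should be 0)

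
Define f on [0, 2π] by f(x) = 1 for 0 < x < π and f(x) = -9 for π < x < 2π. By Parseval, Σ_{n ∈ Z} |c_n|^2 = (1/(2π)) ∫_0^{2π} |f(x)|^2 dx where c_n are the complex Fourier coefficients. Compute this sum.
Σ |c_n|^2 = 41

Parseval equates the L^2 energy of f (normalised by 1/(2π)) with the ℓ^2 sum of its Fourier coefficients: (1/(2π)) ∫_0^{2π} |f|^2 = Σ |c_n|^2.
Compute the left side: (1/(2π)) [∫_0^π 1^2 dx + ∫_π^{2π} (-9)^2 dx] = (1/(2π)) · (1π + 81π) = (1 + 81)/2 = 41.
So Σ_{n ∈ Z} |c_n|^2 = 41.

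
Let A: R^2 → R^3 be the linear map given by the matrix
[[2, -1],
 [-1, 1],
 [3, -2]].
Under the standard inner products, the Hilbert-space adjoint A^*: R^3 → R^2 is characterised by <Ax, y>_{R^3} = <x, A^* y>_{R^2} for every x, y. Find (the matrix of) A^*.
A^* = A^T =
[[2, -1, 3],
 [-1, 1, -2]]

For real matrices with standard dot products, the defining identity <Ax, y> = <x, A^* y> gives (Ax)^T y = x^T (A^*) y, i.e. x^T A^T y = x^T (A^*) y. Since this holds for all x, y, we must have A^* = A^T. Therefore
A^* =
[[2, -1, 3],
 [-1, 1, -2]].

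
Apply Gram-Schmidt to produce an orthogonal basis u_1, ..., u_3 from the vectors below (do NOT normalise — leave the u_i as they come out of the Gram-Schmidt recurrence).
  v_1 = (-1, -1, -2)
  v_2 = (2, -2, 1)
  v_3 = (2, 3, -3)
Orthogonal basis:
  u_1 = (-1, -1, -2)
  u_2 = (5/3, -7/3, 1/3)
  u_3 = (31/10, 93/50, -62/25)

Apply the Gram-Schmidt recurrence
  u_1 = v_1
  u_i = v_i − Σ_{j<i} ((v_i · u_j) / (u_j · u_j)) · u_j.

Step by step this gives:
  u_1 = (-1, -1, -2)
  u_2 = (5/3, -7/3, 1/3)
  u_3 = (31/10, 93/50, -62/25)

Orthogonality check:
  u_2 · u_1 = 0 (should be 0)
  u_3 · u_1 = 0 (should be 0)
  u_3 · u_2 = 0 (should be 0)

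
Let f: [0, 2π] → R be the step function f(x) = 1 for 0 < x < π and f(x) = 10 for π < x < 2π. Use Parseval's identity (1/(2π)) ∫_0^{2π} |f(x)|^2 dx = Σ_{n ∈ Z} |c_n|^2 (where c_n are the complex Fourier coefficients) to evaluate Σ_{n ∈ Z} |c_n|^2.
Σ |c_n|^2 = 101/2

Parseval equates the L^2 energy of f (normalised by 1/(2π)) with the ℓ^2 sum of its Fourier coefficients: (1/(2π)) ∫_0^{2π} |f|^2 = Σ |c_n|^2.
Compute the left side: (1/(2π)) [∫_0^π 1^2 dx + ∫_π^{2π} 10^2 dx] = (1/(2π)) · (1π + 100π) = (1 + 100)/2 = 101/2.
So Σ_{n ∈ Z} |c_n|^2 = 101/2.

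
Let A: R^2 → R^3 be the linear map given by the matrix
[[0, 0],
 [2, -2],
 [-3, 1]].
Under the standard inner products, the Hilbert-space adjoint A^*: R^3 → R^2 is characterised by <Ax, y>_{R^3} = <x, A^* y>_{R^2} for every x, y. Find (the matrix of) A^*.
A^* = A^T =
[[0, 2, -3],
 [0, -2, 1]]

For real matrices with standard dot products, the defining identity <Ax, y> = <x, A^* y> gives (Ax)^T y = x^T (A^*) y, i.e. x^T A^T y = x^T (A^*) y. Since this holds for all x, y, we must have A^* = A^T. Therefore
A^* =
[[0, 2, -3],
 [0, -2, 1]].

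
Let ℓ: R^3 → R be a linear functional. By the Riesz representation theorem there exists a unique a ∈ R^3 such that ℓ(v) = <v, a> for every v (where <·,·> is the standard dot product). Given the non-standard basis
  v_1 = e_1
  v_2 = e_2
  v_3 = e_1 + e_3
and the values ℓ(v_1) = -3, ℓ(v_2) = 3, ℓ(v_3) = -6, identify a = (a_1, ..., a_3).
a = (-3, 3, -3)

Write a = (a_1, ..., a_3) in the standard basis. For each basis vector v_i, ℓ(v_i) = <v_i, a> is a linear equation in the a_j's. Collect the n equations into a matrix system V a = ℓ, where row i of V is v_i (expressed in the standard basis). Since V is invertible (lower-triangular with 1s on the diagonal, up to permutation), solve by back-substitution:
  V =
[[1, 0, 0],
 [0, 1, 0],
 [1, 0, 1]]
  V a = (-3, 3, -6)
Solving gives a = (-3, 3, -3).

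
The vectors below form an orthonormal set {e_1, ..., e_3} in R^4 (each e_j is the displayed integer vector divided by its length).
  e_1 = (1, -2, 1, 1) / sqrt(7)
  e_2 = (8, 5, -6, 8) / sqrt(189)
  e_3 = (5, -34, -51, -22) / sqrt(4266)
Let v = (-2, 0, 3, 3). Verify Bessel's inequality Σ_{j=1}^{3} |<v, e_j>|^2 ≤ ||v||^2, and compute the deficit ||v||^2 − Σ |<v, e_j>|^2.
Σ |<v, e_j>|^2 = 2387/158; ||v||^2 = 22; deficit = 2500*2**(109/150)*3**(61/150)*5**(59/150)*7**(43/150)/3087

Write each e_j = u_j / sqrt(<u_j, u_j>) where u_j is the displayed integer vector. Then <v, e_j> = <v, u_j> / sqrt(<u_j, u_j>), so |<v, e_j>|^2 = <v, u_j>^2 / <u_j, u_j>.
Coefficients: <v, e_1> = 4/sqrt(7), <v, e_2> = -10/sqrt(189), <v, e_3> = -229/sqrt(4266).
Square and sum: Σ |<v, e_j>|^2 = 2387/158.
Compute ||v||^2 = v·v = 22.
Deficit = 22 − 2387/158 = 2500*2**(109/150)*3**(61/150)*5**(59/150)*7**(43/150)/3087 ≥ 0, confirming Bessel's inequality. (The deficit equals ||v − Σ <v,e_j> e_j||^2, the squared distance from v to span{e_j}.)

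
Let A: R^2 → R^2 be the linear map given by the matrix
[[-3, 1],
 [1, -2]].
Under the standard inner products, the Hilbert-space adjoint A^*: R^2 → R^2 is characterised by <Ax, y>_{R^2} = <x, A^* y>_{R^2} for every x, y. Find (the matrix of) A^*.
A^* = A^T =
[[-3, 1],
 [1, -2]]

For real matrices with standard dot products, the defining identity <Ax, y> = <x, A^* y> gives (Ax)^T y = x^T (A^*) y, i.e. x^T A^T y = x^T (A^*) y. Since this holds for all x, y, we must have A^* = A^T. Therefore
A^* =
[[-3, 1],
 [1, -2]].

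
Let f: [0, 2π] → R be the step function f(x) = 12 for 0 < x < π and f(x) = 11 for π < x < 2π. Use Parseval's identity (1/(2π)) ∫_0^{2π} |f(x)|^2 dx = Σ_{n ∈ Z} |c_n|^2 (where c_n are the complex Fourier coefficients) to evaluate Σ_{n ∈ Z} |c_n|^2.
Σ |c_n|^2 = 265/2

Parseval equates the L^2 energy of f (normalised by 1/(2π)) with the ℓ^2 sum of its Fourier coefficients: (1/(2π)) ∫_0^{2π} |f|^2 = Σ |c_n|^2.
Compute the left side: (1/(2π)) [∫_0^π 12^2 dx + ∫_π^{2π} 11^2 dx] = (1/(2π)) · (144π + 121π) = (144 + 121)/2 = 265/2.
So Σ_{n ∈ Z} |c_n|^2 = 265/2.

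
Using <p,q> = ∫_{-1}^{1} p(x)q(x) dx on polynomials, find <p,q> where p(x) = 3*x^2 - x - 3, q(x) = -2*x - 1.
<p,q> = 16/3

Expand the product: p(x)·q(x) = -6*x^3 - x^2 + 7*x + 3.
∫_{-1}^{1} of each monomial x^k gives [2/(k+1) if k even, 0 if k odd]. Integrating term-by-term (or equivalently evaluating the antiderivative F(x) = -3*x^4/2 - x^3/3 + 7*x^2/2 + 3*x at the endpoints):
  F(1) − F(−1) = 14/3 − (-2/3) = 16/3.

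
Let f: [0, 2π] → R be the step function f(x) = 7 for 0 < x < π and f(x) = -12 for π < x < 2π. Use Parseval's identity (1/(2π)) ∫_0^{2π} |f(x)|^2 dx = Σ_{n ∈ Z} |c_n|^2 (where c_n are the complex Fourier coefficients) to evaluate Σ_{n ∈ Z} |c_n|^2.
Σ |c_n|^2 = 193/2

Parseval equates the L^2 energy of f (normalised by 1/(2π)) with the ℓ^2 sum of its Fourier coefficients: (1/(2π)) ∫_0^{2π} |f|^2 = Σ |c_n|^2.
Compute the left side: (1/(2π)) [∫_0^π 7^2 dx + ∫_π^{2π} (-12)^2 dx] = (1/(2π)) · (49π + 144π) = (49 + 144)/2 = 193/2.
So Σ_{n ∈ Z} |c_n|^2 = 193/2.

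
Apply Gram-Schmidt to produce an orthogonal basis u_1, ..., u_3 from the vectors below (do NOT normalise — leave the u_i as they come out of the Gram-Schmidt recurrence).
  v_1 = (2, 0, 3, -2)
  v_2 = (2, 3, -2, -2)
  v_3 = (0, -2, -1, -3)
Orthogonal basis:
  u_1 = (2, 0, 3, -2)
  u_2 = (30/17, 3, -40/17, -30/17)
  u_3 = (-174/353, -790/353, -474/353, -885/353)

Apply the Gram-Schmidt recurrence
  u_1 = v_1
  u_i = v_i − Σ_{j<i} ((v_i · u_j) / (u_j · u_j)) · u_j.

Step by step this gives:
  u_1 = (2, 0, 3, -2)
  u_2 = (30/17, 3, -40/17, -30/17)
  u_3 = (-174/353, -790/353, -474/353, -885/353)

Orthogonality check:
  u_2 · u_1 = 0 (should be 0)
  u_3 · u_1 = 0 (should be 0)
  u_3 · u_2 = 0 (should be 0)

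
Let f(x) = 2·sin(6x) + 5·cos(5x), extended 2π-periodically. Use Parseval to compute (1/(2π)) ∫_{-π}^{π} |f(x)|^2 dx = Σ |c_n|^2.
Σ |c_n|^2 = 29/2

Expand |f|^2 and use orthogonality of {sin(nx), cos(mx)} on [-π, π]:
  ∫_{-π}^{π} sin(nx)^2 dx = π, ∫ cos(mx)^2 dx = π, and cross terms integrate to 0.
So ∫_{-π}^{π} f(x)^2 dx = 2^2 · π + 5^2 · π = (4 + 25)π.
Divide by 2π: (4 + 25)/2 = 29/2.
By Parseval, this equals Σ |c_n|^2.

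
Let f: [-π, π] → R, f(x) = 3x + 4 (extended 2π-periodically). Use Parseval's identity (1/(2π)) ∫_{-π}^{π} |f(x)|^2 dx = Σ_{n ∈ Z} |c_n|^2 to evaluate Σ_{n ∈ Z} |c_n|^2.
Σ |c_n|^2 = 3π^2 + 16

Expand and integrate term by term over [-π, π]:
  ∫ (3x)^2 dx = 9·(2π^3/3); ∫ 2·3·(4)·x dx = 0 (odd integrand); ∫ 4^2 dx = 16·2π.
So (1/(2π)) ∫_{-π}^{π} (3x + 4)^2 dx = 9π^2/3 + 16 = 3π^2 + 16.
Parseval ⇒ Σ |c_n|^2 = 3π^2 + 16.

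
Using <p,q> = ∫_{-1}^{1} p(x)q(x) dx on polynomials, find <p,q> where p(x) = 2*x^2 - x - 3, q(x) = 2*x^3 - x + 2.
<p,q> = -142/15

Expand the product: p(x)·q(x) = 4*x^5 - 2*x^4 - 8*x^3 + 5*x^2 + x - 6.
∫_{-1}^{1} of each monomial x^k gives [2/(k+1) if k even, 0 if k odd]. Integrating term-by-term (or equivalently evaluating the antiderivative F(x) = 2*x^6/3 - 2*x^5/5 - 2*x^4 + 5*x^3/3 + x^2/2 - 6*x at the endpoints):
  F(1) − F(−1) = -167/30 − (39/10) = -142/15.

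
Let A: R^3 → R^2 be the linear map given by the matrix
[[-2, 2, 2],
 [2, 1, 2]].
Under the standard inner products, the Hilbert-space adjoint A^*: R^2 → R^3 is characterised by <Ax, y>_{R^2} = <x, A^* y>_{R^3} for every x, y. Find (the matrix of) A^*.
A^* = A^T =
[[-2, 2],
 [2, 1],
 [2, 2]]

For real matrices with standard dot products, the defining identity <Ax, y> = <x, A^* y> gives (Ax)^T y = x^T (A^*) y, i.e. x^T A^T y = x^T (A^*) y. Since this holds for all x, y, we must have A^* = A^T. Therefore
A^* =
[[-2, 2],
 [2, 1],
 [2, 2]].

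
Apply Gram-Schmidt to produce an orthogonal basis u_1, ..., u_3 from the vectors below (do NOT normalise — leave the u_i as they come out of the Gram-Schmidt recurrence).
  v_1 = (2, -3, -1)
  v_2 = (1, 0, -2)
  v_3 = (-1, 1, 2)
Orthogonal basis:
  u_1 = (2, -3, -1)
  u_2 = (3/7, 6/7, -12/7)
  u_3 = (1/3, 1/6, 1/6)

Apply the Gram-Schmidt recurrence
  u_1 = v_1
  u_i = v_i − Σ_{j<i} ((v_i · u_j) / (u_j · u_j)) · u_j.

Step by step this gives:
  u_1 = (2, -3, -1)
  u_2 = (3/7, 6/7, -12/7)
  u_3 = (1/3, 1/6, 1/6)

Orthogonality check:
  u_2 · u_1 = 0 (should be 0)
  u_3 · u_1 = 0 (should be 0)
  u_3 · u_2 = 0 (should be 0)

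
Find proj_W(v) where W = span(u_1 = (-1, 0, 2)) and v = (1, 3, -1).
proj_W(v) = (3/5, 0, -6/5)

Set up U = [u_1 | ... | u_1] ∈ R^(3×1). The projector onto W = col(U) is P = U (U^T U)^(-1) U^T.
Compute U^T U =
  [5],
and U^T v = (-3).
Solve U^T U · c = U^T v for the coefficients: c = (-3/5). The projection is proj_W(v) = U c.
Check: (v - proj_W(v)) · u_1 = 0  (should be 0).
Result: proj_W(v) = (3/5, 0, -6/5).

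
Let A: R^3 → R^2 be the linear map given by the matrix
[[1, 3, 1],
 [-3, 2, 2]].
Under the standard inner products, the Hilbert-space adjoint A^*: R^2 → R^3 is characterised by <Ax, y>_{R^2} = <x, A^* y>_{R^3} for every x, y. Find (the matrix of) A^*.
A^* = A^T =
[[1, -3],
 [3, 2],
 [1, 2]]

For real matrices with standard dot products, the defining identity <Ax, y> = <x, A^* y> gives (Ax)^T y = x^T (A^*) y, i.e. x^T A^T y = x^T (A^*) y. Since this holds for all x, y, we must have A^* = A^T. Therefore
A^* =
[[1, -3],
 [3, 2],
 [1, 2]].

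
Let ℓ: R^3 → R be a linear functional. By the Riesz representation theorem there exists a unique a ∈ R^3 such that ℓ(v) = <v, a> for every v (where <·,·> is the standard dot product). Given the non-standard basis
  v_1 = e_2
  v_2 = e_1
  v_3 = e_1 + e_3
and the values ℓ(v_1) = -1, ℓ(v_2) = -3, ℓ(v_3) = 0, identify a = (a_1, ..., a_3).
a = (-3, -1, 3)

Write a = (a_1, ..., a_3) in the standard basis. For each basis vector v_i, ℓ(v_i) = <v_i, a> is a linear equation in the a_j's. Collect the n equations into a matrix system V a = ℓ, where row i of V is v_i (expressed in the standard basis). Since V is invertible (lower-triangular with 1s on the diagonal, up to permutation), solve by back-substitution:
  V =
[[0, 1, 0],
 [1, 0, 0],
 [1, 0, 1]]
  V a = (-1, -3, 0)
Solving gives a = (-3, -1, 3).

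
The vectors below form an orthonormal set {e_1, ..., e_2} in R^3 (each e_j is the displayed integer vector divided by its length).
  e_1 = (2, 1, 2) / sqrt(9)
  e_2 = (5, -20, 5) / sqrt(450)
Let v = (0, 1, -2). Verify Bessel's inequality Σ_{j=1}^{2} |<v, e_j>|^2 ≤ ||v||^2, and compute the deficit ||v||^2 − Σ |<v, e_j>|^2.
Σ |<v, e_j>|^2 = 3; ||v||^2 = 5; deficit = 2

Write each e_j = u_j / sqrt(<u_j, u_j>) where u_j is the displayed integer vector. Then <v, e_j> = <v, u_j> / sqrt(<u_j, u_j>), so |<v, e_j>|^2 = <v, u_j>^2 / <u_j, u_j>.
Coefficients: <v, e_1> = -3/sqrt(9), <v, e_2> = -30/sqrt(450).
Square and sum: Σ |<v, e_j>|^2 = 3.
Compute ||v||^2 = v·v = 5.
Deficit = 5 − 3 = 2 ≥ 0, confirming Bessel's inequality. (The deficit equals ||v − Σ <v,e_j> e_j||^2, the squared distance from v to span{e_j}.)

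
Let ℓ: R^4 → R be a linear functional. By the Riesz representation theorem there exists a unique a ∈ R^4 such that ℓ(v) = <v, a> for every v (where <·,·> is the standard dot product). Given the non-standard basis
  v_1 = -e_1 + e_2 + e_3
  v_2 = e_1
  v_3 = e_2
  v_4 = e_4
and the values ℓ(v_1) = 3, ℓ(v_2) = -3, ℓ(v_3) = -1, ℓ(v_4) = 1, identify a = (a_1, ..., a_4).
a = (-3, -1, 1, 1)

Write a = (a_1, ..., a_4) in the standard basis. For each basis vector v_i, ℓ(v_i) = <v_i, a> is a linear equation in the a_j's. Collect the n equations into a matrix system V a = ℓ, where row i of V is v_i (expressed in the standard basis). Since V is invertible (lower-triangular with 1s on the diagonal, up to permutation), solve by back-substitution:
  V =
[[-1, 1, 1, 0],
 [1, 0, 0, 0],
 [0, 1, 0, 0],
 [0, 0, 0, 1]]
  V a = (3, -3, -1, 1)
Solving gives a = (-3, -1, 1, 1).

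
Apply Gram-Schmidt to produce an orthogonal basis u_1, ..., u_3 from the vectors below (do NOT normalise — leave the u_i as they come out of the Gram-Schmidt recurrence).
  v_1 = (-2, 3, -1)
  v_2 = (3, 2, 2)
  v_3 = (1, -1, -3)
Orthogonal basis:
  u_1 = (-2, 3, -1)
  u_2 = (19/7, 17/7, 13/7)
  u_3 = (184/117, 23/117, -23/9)

Apply the Gram-Schmidt recurrence
  u_1 = v_1
  u_i = v_i − Σ_{j<i} ((v_i · u_j) / (u_j · u_j)) · u_j.

Step by step this gives:
  u_1 = (-2, 3, -1)
  u_2 = (19/7, 17/7, 13/7)
  u_3 = (184/117, 23/117, -23/9)

Orthogonality check:
  u_2 · u_1 = 0 (should be 0)
  u_3 · u_1 = 0 (should be 0)
  u_3 · u_2 = 0 (should be 0)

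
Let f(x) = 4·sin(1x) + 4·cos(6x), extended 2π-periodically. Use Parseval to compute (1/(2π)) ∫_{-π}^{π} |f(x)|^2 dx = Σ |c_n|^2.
Σ |c_n|^2 = 16

Expand |f|^2 and use orthogonality of {sin(nx), cos(mx)} on [-π, π]:
  ∫_{-π}^{π} sin(nx)^2 dx = π, ∫ cos(mx)^2 dx = π, and cross terms integrate to 0.
So ∫_{-π}^{π} f(x)^2 dx = 4^2 · π + 4^2 · π = (16 + 16)π.
Divide by 2π: (16 + 16)/2 = 16.
By Parseval, this equals Σ |c_n|^2.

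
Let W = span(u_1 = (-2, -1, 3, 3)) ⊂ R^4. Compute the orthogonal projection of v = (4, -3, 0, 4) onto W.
proj_W(v) = (-14/23, -7/23, 21/23, 21/23)

Set up U = [u_1 | ... | u_1] ∈ R^(4×1). The projector onto W = col(U) is P = U (U^T U)^(-1) U^T.
Compute U^T U =
  [23],
and U^T v = (7).
Solve U^T U · c = U^T v for the coefficients: c = (7/23). The projection is proj_W(v) = U c.
Check: (v - proj_W(v)) · u_1 = 0  (should be 0).
Result: proj_W(v) = (-14/23, -7/23, 21/23, 21/23).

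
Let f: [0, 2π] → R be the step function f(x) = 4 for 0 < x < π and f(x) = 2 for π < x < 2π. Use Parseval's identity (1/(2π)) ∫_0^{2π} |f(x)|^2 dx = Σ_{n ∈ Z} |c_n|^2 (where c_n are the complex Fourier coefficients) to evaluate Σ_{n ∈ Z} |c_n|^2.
Σ |c_n|^2 = 10

Parseval equates the L^2 energy of f (normalised by 1/(2π)) with the ℓ^2 sum of its Fourier coefficients: (1/(2π)) ∫_0^{2π} |f|^2 = Σ |c_n|^2.
Compute the left side: (1/(2π)) [∫_0^π 4^2 dx + ∫_π^{2π} 2^2 dx] = (1/(2π)) · (16π + 4π) = (16 + 4)/2 = 10.
So Σ_{n ∈ Z} |c_n|^2 = 10.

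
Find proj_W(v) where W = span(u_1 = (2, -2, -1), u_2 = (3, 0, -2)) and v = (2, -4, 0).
proj_W(v) = (90/53, -216/53, -24/53)

Set up U = [u_1 | ... | u_2] ∈ R^(3×2). The projector onto W = col(U) is P = U (U^T U)^(-1) U^T.
Compute U^T U =
  [9, 8]
  [8, 13],
and U^T v = (12, 6).
Solve U^T U · c = U^T v for the coefficients: c = (108/53, -42/53). The projection is proj_W(v) = U c.
Check: (v - proj_W(v)) · u_1 = 0  (should be 0).
Check: (v - proj_W(v)) · u_2 = 0  (should be 0).
Result: proj_W(v) = (90/53, -216/53, -24/53).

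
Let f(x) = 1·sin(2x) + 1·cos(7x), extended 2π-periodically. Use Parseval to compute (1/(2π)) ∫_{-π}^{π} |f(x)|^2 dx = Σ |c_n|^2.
Σ |c_n|^2 = 1

Expand |f|^2 and use orthogonality of {sin(nx), cos(mx)} on [-π, π]:
  ∫_{-π}^{π} sin(nx)^2 dx = π, ∫ cos(mx)^2 dx = π, and cross terms integrate to 0.
So ∫_{-π}^{π} f(x)^2 dx = 1^2 · π + 1^2 · π = (1 + 1)π.
Divide by 2π: (1 + 1)/2 = 1.
By Parseval, this equals Σ |c_n|^2.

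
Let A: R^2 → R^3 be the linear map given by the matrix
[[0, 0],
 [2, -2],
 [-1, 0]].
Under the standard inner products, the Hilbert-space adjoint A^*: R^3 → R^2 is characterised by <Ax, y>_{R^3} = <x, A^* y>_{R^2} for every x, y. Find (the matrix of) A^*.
A^* = A^T =
[[0, 2, -1],
 [0, -2, 0]]

For real matrices with standard dot products, the defining identity <Ax, y> = <x, A^* y> gives (Ax)^T y = x^T (A^*) y, i.e. x^T A^T y = x^T (A^*) y. Since this holds for all x, y, we must have A^* = A^T. Therefore
A^* =
[[0, 2, -1],
 [0, -2, 0]].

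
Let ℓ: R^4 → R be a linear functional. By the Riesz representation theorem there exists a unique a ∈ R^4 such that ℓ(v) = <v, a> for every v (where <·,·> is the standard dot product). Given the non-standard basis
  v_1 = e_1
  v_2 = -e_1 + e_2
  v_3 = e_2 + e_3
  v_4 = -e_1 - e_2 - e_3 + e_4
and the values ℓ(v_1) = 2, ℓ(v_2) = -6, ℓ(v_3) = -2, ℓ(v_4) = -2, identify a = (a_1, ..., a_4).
a = (2, -4, 2, -2)

Write a = (a_1, ..., a_4) in the standard basis. For each basis vector v_i, ℓ(v_i) = <v_i, a> is a linear equation in the a_j's. Collect the n equations into a matrix system V a = ℓ, where row i of V is v_i (expressed in the standard basis). Since V is invertible (lower-triangular with 1s on the diagonal, up to permutation), solve by back-substitution:
  V =
[[1, 0, 0, 0],
 [-1, 1, 0, 0],
 [0, 1, 1, 0],
 [-1, -1, -1, 1]]
  V a = (2, -6, -2, -2)
Solving gives a = (2, -4, 2, -2).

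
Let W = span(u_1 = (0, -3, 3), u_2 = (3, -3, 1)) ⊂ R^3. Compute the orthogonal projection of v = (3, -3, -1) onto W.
proj_W(v) = (39/11, -24/11, -2/11)

Set up U = [u_1 | ... | u_2] ∈ R^(3×2). The projector onto W = col(U) is P = U (U^T U)^(-1) U^T.
Compute U^T U =
  [18, 12]
  [12, 19],
and U^T v = (6, 17).
Solve U^T U · c = U^T v for the coefficients: c = (-5/11, 13/11). The projection is proj_W(v) = U c.
Check: (v - proj_W(v)) · u_1 = 0  (should be 0).
Check: (v - proj_W(v)) · u_2 = 0  (should be 0).
Result: proj_W(v) = (39/11, -24/11, -2/11).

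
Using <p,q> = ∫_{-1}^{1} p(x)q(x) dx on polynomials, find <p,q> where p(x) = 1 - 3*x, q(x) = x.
<p,q> = -2

Expand the product: p(x)·q(x) = -3*x^2 + x.
∫_{-1}^{1} of each monomial x^k gives [2/(k+1) if k even, 0 if k odd]. Integrating term-by-term (or equivalently evaluating the antiderivative F(x) = -x^3 + x^2/2 at the endpoints):
  F(1) − F(−1) = -1/2 − (3/2) = -2.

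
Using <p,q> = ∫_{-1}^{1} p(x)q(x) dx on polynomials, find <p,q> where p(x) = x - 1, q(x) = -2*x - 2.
<p,q> = 8/3

Expand the product: p(x)·q(x) = 2 - 2*x^2.
∫_{-1}^{1} of each monomial x^k gives [2/(k+1) if k even, 0 if k odd]. Integrating term-by-term (or equivalently evaluating the antiderivative F(x) = -2*x^3/3 + 2*x at the endpoints):
  F(1) − F(−1) = 4/3 − (-4/3) = 8/3.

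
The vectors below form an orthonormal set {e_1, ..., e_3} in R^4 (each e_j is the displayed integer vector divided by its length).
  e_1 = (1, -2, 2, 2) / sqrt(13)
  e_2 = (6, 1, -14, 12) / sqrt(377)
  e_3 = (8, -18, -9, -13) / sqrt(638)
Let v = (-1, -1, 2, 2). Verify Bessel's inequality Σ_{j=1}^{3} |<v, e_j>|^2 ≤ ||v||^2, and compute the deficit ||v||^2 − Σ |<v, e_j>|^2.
Σ |<v, e_j>|^2 = 92/11; ||v||^2 = 10; deficit = 18/11

Write each e_j = u_j / sqrt(<u_j, u_j>) where u_j is the displayed integer vector. Then <v, e_j> = <v, u_j> / sqrt(<u_j, u_j>), so |<v, e_j>|^2 = <v, u_j>^2 / <u_j, u_j>.
Coefficients: <v, e_1> = 9/sqrt(13), <v, e_2> = -11/sqrt(377), <v, e_3> = -34/sqrt(638).
Square and sum: Σ |<v, e_j>|^2 = 92/11.
Compute ||v||^2 = v·v = 10.
Deficit = 10 − 92/11 = 18/11 ≥ 0, confirming Bessel's inequality. (The deficit equals ||v − Σ <v,e_j> e_j||^2, the squared distance from v to span{e_j}.)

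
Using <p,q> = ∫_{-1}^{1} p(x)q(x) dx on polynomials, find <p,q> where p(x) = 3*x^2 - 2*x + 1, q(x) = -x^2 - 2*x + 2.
<p,q> = 44/5

Expand the product: p(x)·q(x) = -3*x^4 - 4*x^3 + 9*x^2 - 6*x + 2.
∫_{-1}^{1} of each monomial x^k gives [2/(k+1) if k even, 0 if k odd]. Integrating term-by-term (or equivalently evaluating the antiderivative F(x) = -3*x^5/5 - x^4 + 3*x^3 - 3*x^2 + 2*x at the endpoints):
  F(1) − F(−1) = 2/5 − (-42/5) = 44/5.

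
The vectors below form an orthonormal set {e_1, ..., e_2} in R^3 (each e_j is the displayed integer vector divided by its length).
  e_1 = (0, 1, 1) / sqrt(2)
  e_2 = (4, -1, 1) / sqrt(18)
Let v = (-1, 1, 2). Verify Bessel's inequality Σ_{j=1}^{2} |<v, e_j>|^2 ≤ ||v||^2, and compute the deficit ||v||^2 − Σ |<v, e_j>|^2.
Σ |<v, e_j>|^2 = 5; ||v||^2 = 6; deficit = 1

Write each e_j = u_j / sqrt(<u_j, u_j>) where u_j is the displayed integer vector. Then <v, e_j> = <v, u_j> / sqrt(<u_j, u_j>), so |<v, e_j>|^2 = <v, u_j>^2 / <u_j, u_j>.
Coefficients: <v, e_1> = 3/sqrt(2), <v, e_2> = -3/sqrt(18).
Square and sum: Σ |<v, e_j>|^2 = 5.
Compute ||v||^2 = v·v = 6.
Deficit = 6 − 5 = 1 ≥ 0, confirming Bessel's inequality. (The deficit equals ||v − Σ <v,e_j> e_j||^2, the squared distance from v to span{e_j}.)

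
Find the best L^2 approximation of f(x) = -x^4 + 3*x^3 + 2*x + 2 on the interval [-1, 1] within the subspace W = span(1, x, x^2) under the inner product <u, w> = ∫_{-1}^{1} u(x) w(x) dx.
g(x) = -6*x^2/7 + 19*x/5 + 73/35

The best approximation g ∈ W is the orthogonal projection of f onto W. Writing g = a_0 + a_1 x + a_2 x^2, the coefficients solve the normal equations G · a = b where
  G_{ij} = <φ_i, φ_j> and b_i = <f, φ_i>, with φ_0 = 1, φ_1 = x, φ_2 = x^2.
G =
  [2, 0, 2/3]
  [0, 2/3, 0]
  [2/3, 0, 2/5],
b = (18/5, 38/15, 22/21).
Solving gives a_0 = 73/35, a_1 = 19/5, a_2 = -6/7, so
  g(x) = -6*x^2/7 + 19*x/5 + 73/35.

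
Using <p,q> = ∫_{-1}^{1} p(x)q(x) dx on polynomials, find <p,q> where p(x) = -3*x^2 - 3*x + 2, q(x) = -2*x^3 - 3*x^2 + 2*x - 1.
<p,q> = -4

Expand the product: p(x)·q(x) = 6*x^5 + 15*x^4 - x^3 - 9*x^2 + 7*x - 2.
∫_{-1}^{1} of each monomial x^k gives [2/(k+1) if k even, 0 if k odd]. Integrating term-by-term (or equivalently evaluating the antiderivative F(x) = x^6 + 3*x^5 - x^4/4 - 3*x^3 + 7*x^2/2 - 2*x at the endpoints):
  F(1) − F(−1) = 9/4 − (25/4) = -4.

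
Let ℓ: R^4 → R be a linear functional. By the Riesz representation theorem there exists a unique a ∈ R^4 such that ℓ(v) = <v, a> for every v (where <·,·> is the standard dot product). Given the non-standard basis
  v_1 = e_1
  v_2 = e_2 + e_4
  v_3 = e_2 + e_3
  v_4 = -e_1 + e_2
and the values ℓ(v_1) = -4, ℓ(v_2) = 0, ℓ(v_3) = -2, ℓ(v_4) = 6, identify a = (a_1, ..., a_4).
a = (-4, 2, -4, -2)

Write a = (a_1, ..., a_4) in the standard basis. For each basis vector v_i, ℓ(v_i) = <v_i, a> is a linear equation in the a_j's. Collect the n equations into a matrix system V a = ℓ, where row i of V is v_i (expressed in the standard basis). Since V is invertible (lower-triangular with 1s on the diagonal, up to permutation), solve by back-substitution:
  V =
[[1, 0, 0, 0],
 [0, 1, 0, 1],
 [0, 1, 1, 0],
 [-1, 1, 0, 0]]
  V a = (-4, 0, -2, 6)
Solving gives a = (-4, 2, -4, -2).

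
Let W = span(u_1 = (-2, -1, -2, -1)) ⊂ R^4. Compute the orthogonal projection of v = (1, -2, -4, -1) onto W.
proj_W(v) = (-9/5, -9/10, -9/5, -9/10)

Set up U = [u_1 | ... | u_1] ∈ R^(4×1). The projector onto W = col(U) is P = U (U^T U)^(-1) U^T.
Compute U^T U =
  [10],
and U^T v = (9).
Solve U^T U · c = U^T v for the coefficients: c = (9/10). The projection is proj_W(v) = U c.
Check: (v - proj_W(v)) · u_1 = 0  (should be 0).
Result: proj_W(v) = (-9/5, -9/10, -9/5, -9/10).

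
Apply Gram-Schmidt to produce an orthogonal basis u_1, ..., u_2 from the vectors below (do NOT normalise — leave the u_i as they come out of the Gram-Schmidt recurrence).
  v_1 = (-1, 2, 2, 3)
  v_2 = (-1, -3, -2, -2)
Orthogonal basis:
  u_1 = (-1, 2, 2, 3)
  u_2 = (-11/6, -4/3, -1/3, 1/2)

Apply the Gram-Schmidt recurrence
  u_1 = v_1
  u_i = v_i − Σ_{j<i} ((v_i · u_j) / (u_j · u_j)) · u_j.

Step by step this gives:
  u_1 = (-1, 2, 2, 3)
  u_2 = (-11/6, -4/3, -1/3, 1/2)

Orthogonality check:
  u_2 · u_1 = 0 (should be 0)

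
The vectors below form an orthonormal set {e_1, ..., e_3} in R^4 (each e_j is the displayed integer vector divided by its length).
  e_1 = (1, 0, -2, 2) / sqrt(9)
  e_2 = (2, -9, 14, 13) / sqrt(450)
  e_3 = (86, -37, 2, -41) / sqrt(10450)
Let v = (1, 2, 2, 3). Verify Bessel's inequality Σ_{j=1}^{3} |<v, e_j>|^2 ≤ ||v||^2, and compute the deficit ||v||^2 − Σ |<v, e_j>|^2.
Σ |<v, e_j>|^2 = 1646/209; ||v||^2 = 18; deficit = 2116/209

Write each e_j = u_j / sqrt(<u_j, u_j>) where u_j is the displayed integer vector. Then <v, e_j> = <v, u_j> / sqrt(<u_j, u_j>), so |<v, e_j>|^2 = <v, u_j>^2 / <u_j, u_j>.
Coefficients: <v, e_1> = 3/sqrt(9), <v, e_2> = 51/sqrt(450), <v, e_3> = -107/sqrt(10450).
Square and sum: Σ |<v, e_j>|^2 = 1646/209.
Compute ||v||^2 = v·v = 18.
Deficit = 18 − 1646/209 = 2116/209 ≥ 0, confirming Bessel's inequality. (The deficit equals ||v − Σ <v,e_j> e_j||^2, the squared distance from v to span{e_j}.)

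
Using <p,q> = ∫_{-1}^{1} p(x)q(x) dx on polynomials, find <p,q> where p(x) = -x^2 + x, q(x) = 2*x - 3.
<p,q> = 10/3

Expand the product: p(x)·q(x) = -2*x^3 + 5*x^2 - 3*x.
∫_{-1}^{1} of each monomial x^k gives [2/(k+1) if k even, 0 if k odd]. Integrating term-by-term (or equivalently evaluating the antiderivative F(x) = -x^4/2 + 5*x^3/3 - 3*x^2/2 at the endpoints):
  F(1) − F(−1) = -1/3 − (-11/3) = 10/3.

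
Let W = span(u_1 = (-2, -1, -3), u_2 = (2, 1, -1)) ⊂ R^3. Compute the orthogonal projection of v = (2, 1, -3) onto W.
proj_W(v) = (2, 1, -3)

Set up U = [u_1 | ... | u_2] ∈ R^(3×2). The projector onto W = col(U) is P = U (U^T U)^(-1) U^T.
Compute U^T U =
  [14, -2]
  [-2, 6],
and U^T v = (4, 8).
Solve U^T U · c = U^T v for the coefficients: c = (1/2, 3/2). The projection is proj_W(v) = U c.
Check: (v - proj_W(v)) · u_1 = 0  (should be 0).
Check: (v - proj_W(v)) · u_2 = 0  (should be 0).
Result: proj_W(v) = (2, 1, -3).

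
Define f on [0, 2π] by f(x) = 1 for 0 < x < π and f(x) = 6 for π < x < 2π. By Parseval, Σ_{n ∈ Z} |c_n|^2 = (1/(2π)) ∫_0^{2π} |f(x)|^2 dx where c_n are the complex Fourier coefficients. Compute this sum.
Σ |c_n|^2 = 37/2

Parseval equates the L^2 energy of f (normalised by 1/(2π)) with the ℓ^2 sum of its Fourier coefficients: (1/(2π)) ∫_0^{2π} |f|^2 = Σ |c_n|^2.
Compute the left side: (1/(2π)) [∫_0^π 1^2 dx + ∫_π^{2π} 6^2 dx] = (1/(2π)) · (1π + 36π) = (1 + 36)/2 = 37/2.
So Σ_{n ∈ Z} |c_n|^2 = 37/2.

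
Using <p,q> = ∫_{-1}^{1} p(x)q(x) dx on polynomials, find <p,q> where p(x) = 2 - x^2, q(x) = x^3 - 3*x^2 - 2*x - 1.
<p,q> = -92/15

Expand the product: p(x)·q(x) = -x^5 + 3*x^4 + 4*x^3 - 5*x^2 - 4*x - 2.
∫_{-1}^{1} of each monomial x^k gives [2/(k+1) if k even, 0 if k odd]. Integrating term-by-term (or equivalently evaluating the antiderivative F(x) = -x^6/6 + 3*x^5/5 + x^4 - 5*x^3/3 - 2*x^2 - 2*x at the endpoints):
  F(1) − F(−1) = -127/30 − (19/10) = -92/15.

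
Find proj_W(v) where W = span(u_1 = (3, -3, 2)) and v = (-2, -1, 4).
proj_W(v) = (15/22, -15/22, 5/11)

Set up U = [u_1 | ... | u_1] ∈ R^(3×1). The projector onto W = col(U) is P = U (U^T U)^(-1) U^T.
Compute U^T U =
  [22],
and U^T v = (5).
Solve U^T U · c = U^T v for the coefficients: c = (5/22). The projection is proj_W(v) = U c.
Check: (v - proj_W(v)) · u_1 = 0  (should be 0).
Result: proj_W(v) = (15/22, -15/22, 5/11).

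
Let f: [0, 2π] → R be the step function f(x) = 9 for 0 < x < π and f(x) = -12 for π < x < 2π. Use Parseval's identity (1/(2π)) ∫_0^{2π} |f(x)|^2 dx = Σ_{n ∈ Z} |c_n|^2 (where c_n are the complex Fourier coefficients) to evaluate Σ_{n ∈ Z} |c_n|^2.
Σ |c_n|^2 = 225/2

Parseval equates the L^2 energy of f (normalised by 1/(2π)) with the ℓ^2 sum of its Fourier coefficients: (1/(2π)) ∫_0^{2π} |f|^2 = Σ |c_n|^2.
Compute the left side: (1/(2π)) [∫_0^π 9^2 dx + ∫_π^{2π} (-12)^2 dx] = (1/(2π)) · (81π + 144π) = (81 + 144)/2 = 225/2.
So Σ_{n ∈ Z} |c_n|^2 = 225/2.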